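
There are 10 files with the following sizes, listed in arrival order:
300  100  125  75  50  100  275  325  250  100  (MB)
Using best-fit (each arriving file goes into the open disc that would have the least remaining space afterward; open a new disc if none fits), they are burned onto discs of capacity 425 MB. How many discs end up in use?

  300 → disc 1 (new)  [load 300/425]
  100 → disc 1  [load 400/425]
  125 → disc 2 (new)  [load 125/425]
  75 → disc 2  [load 200/425]
  50 → disc 2  [load 250/425]
  100 → disc 2  [load 350/425]
  275 → disc 3 (new)  [load 275/425]
  325 → disc 4 (new)  [load 325/425]
  250 → disc 5 (new)  [load 250/425]
  100 → disc 4  [load 425/425]
5 discs opened.

5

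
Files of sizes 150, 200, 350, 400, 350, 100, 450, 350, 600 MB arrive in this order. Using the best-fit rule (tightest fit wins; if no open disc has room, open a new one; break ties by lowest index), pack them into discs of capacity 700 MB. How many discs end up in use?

  150 → disc 1 (new)  [load 150/700]
  200 → disc 1  [load 350/700]
  350 → disc 1  [load 700/700]
  400 → disc 2 (new)  [load 400/700]
  350 → disc 3 (new)  [load 350/700]
  100 → disc 2  [load 500/700]
  450 → disc 4 (new)  [load 450/700]
  350 → disc 3  [load 700/700]
  600 → disc 5 (new)  [load 600/700]
5 discs opened.

5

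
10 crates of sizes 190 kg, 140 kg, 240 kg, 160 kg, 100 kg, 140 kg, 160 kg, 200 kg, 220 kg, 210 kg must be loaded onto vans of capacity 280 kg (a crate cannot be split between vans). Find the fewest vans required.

8

Total = 240 + 220 + 210 + 200 + 190 + 160 + 160 + 140 + 140 + 100 = 1760 kg.
Lower bound: ⌈1760/280⌉ = 7 vans.
A packing using 8 vans:
  van 1: 240 = 240
  van 2: 220 = 220
  van 3: 210 = 210
  van 4: 200 = 200
  van 5: 190 = 190
  van 6: 160 + 100 = 260
  van 7: 160 = 160
  van 8: 140 + 140 = 280
No arrangement into 7 vans stays within capacity, so 8 is optimal.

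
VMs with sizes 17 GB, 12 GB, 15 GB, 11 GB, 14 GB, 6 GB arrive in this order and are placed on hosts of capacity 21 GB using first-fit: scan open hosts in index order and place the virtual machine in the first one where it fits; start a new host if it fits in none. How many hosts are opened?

5

  17 → host 1 (new)  [load 17/21]
  12 → host 2 (new)  [load 12/21]
  15 → host 3 (new)  [load 15/21]
  11 → host 4 (new)  [load 11/21]
  14 → host 5 (new)  [load 14/21]
  6 → host 2  [load 18/21]
5 hosts opened.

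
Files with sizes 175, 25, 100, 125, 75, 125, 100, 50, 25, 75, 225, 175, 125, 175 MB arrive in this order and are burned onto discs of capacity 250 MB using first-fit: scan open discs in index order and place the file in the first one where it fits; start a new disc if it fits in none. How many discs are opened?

8

  175 → disc 1 (new)  [load 175/250]
  25 → disc 1  [load 200/250]
  100 → disc 2 (new)  [load 100/250]
  125 → disc 2  [load 225/250]
  75 → disc 3 (new)  [load 75/250]
  125 → disc 3  [load 200/250]
  100 → disc 4 (new)  [load 100/250]
  50 → disc 1  [load 250/250]
  25 → disc 2  [load 250/250]
  75 → disc 4  [load 175/250]
  225 → disc 5 (new)  [load 225/250]
  175 → disc 6 (new)  [load 175/250]
  125 → disc 7 (new)  [load 125/250]
  175 → disc 8 (new)  [load 175/250]
8 discs opened.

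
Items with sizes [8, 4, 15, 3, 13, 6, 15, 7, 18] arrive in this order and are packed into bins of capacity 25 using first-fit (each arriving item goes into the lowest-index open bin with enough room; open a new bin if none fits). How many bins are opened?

  8 → bin 1 (new)  [load 8/25]
  4 → bin 1  [load 12/25]
  15 → bin 2 (new)  [load 15/25]
  3 → bin 1  [load 15/25]
  13 → bin 3 (new)  [load 13/25]
  6 → bin 1  [load 21/25]
  15 → bin 4 (new)  [load 15/25]
  7 → bin 2  [load 22/25]
  18 → bin 5 (new)  [load 18/25]
5 bins opened.

5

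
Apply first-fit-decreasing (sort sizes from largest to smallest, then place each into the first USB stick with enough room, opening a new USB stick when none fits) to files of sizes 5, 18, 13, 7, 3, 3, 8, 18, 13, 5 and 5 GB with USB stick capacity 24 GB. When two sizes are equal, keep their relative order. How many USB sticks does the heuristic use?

5

Sorted descending: 18, 18, 13, 13, 8, 7, 5, 5, 5, 3, 3.
  18 → USB stick 1 (new)  [load 18/24]
  18 → USB stick 2 (new)  [load 18/24]
  13 → USB stick 3 (new)  [load 13/24]
  13 → USB stick 4 (new)  [load 13/24]
  8 → USB stick 3  [load 21/24]
  7 → USB stick 4  [load 20/24]
  5 → USB stick 1  [load 23/24]
  5 → USB stick 2  [load 23/24]
  5 → USB stick 5 (new)  [load 5/24]
  3 → USB stick 3  [load 24/24]
  3 → USB stick 4  [load 23/24]
5 USB sticks opened.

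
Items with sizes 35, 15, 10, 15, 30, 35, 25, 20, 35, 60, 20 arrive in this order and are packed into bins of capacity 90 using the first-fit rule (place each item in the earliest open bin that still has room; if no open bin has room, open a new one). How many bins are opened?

  35 → bin 1 (new)  [load 35/90]
  15 → bin 1  [load 50/90]
  10 → bin 1  [load 60/90]
  15 → bin 1  [load 75/90]
  30 → bin 2 (new)  [load 30/90]
  35 → bin 2  [load 65/90]
  25 → bin 2  [load 90/90]
  20 → bin 3 (new)  [load 20/90]
  35 → bin 3  [load 55/90]
  60 → bin 4 (new)  [load 60/90]
  20 → bin 3  [load 75/90]
4 bins opened.

4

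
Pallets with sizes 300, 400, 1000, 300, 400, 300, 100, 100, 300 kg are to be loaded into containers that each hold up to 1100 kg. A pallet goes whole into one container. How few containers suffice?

3

Total = 1000 + 400 + 400 + 300 + 300 + 300 + 300 + 100 + 100 = 3200 kg.
Lower bound: ⌈3200/1100⌉ = 3 containers.
A packing using 3 containers:
  container 1: 1000 + 100 = 1100
  container 2: 400 + 400 + 300 = 1100
  container 3: 300 + 300 + 300 + 100 = 1000
This matches the lower bound, so 3 is optimal.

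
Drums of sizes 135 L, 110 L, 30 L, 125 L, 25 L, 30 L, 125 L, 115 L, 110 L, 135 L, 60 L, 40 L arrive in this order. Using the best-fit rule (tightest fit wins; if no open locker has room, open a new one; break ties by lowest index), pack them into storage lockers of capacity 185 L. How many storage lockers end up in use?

7

  135 → locker 1 (new)  [load 135/185]
  110 → locker 2 (new)  [load 110/185]
  30 → locker 1  [load 165/185]
  125 → locker 3 (new)  [load 125/185]
  25 → locker 3  [load 150/185]
  30 → locker 3  [load 180/185]
  125 → locker 4 (new)  [load 125/185]
  115 → locker 5 (new)  [load 115/185]
  110 → locker 6 (new)  [load 110/185]
  135 → locker 7 (new)  [load 135/185]
  60 → locker 4  [load 185/185]
  40 → locker 7  [load 175/185]
7 storage lockers opened.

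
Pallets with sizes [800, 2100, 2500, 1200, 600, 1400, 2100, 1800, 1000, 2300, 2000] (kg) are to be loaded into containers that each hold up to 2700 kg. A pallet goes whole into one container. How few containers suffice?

Total = 2500 + 2300 + 2100 + 2100 + 2000 + 1800 + 1400 + 1200 + 1000 + 800 + 600 = 17800 kg.
Lower bound: ⌈17800/2700⌉ = 7 containers.
A packing using 8 containers:
  container 1: 2500 = 2500
  container 2: 2300 = 2300
  container 3: 2100 + 600 = 2700
  container 4: 2100 = 2100
  container 5: 2000 = 2000
  container 6: 1800 + 800 = 2600
  container 7: 1400 + 1200 = 2600
  container 8: 1000 = 1000
No arrangement into 7 containers stays within capacity, so 8 is optimal.

8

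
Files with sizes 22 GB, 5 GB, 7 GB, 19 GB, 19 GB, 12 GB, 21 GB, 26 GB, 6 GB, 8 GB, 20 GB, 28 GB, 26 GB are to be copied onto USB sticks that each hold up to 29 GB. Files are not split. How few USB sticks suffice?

Total = 28 + 26 + 26 + 22 + 21 + 20 + 19 + 19 + 12 + 8 + 7 + 6 + 5 = 219 GB.
Lower bound: ⌈219/29⌉ = 8 USB sticks.
A packing using 9 USB sticks:
  USB stick 1: 28 = 28
  USB stick 2: 26 = 26
  USB stick 3: 26 = 26
  USB stick 4: 22 + 7 = 29
  USB stick 5: 21 + 8 = 29
  USB stick 6: 20 + 6 = 26
  USB stick 7: 19 + 5 = 24
  USB stick 8: 19 = 19
  USB stick 9: 12 = 12
No arrangement into 8 USB sticks stays within capacity, so 9 is optimal.

9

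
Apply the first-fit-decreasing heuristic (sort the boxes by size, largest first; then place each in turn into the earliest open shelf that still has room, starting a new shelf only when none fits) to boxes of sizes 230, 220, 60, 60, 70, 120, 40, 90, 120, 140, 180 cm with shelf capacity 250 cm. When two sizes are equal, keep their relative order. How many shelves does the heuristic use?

Sorted descending: 230, 220, 180, 140, 120, 120, 90, 70, 60, 60, 40.
  230 → shelf 1 (new)  [load 230/250]
  220 → shelf 2 (new)  [load 220/250]
  180 → shelf 3 (new)  [load 180/250]
  140 → shelf 4 (new)  [load 140/250]
  120 → shelf 5 (new)  [load 120/250]
  120 → shelf 5  [load 240/250]
  90 → shelf 4  [load 230/250]
  70 → shelf 3  [load 250/250]
  60 → shelf 6 (new)  [load 60/250]
  60 → shelf 6  [load 120/250]
  40 → shelf 6  [load 160/250]
6 shelves opened.

6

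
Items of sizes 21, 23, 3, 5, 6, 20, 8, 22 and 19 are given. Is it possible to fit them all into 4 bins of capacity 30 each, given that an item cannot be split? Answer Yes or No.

No

Total = 127; ⌈127/30⌉ = 5.
At least 5 bins are required, but only 4 are allowed.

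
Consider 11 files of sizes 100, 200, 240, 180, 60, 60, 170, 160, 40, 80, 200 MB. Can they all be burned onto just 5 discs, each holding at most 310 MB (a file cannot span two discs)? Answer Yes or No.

No

Total = 1490 MB; ⌈1490/310⌉ = 5.
6 files each exceed half the capacity and cannot share a disc, forcing at least 6 discs.
At least 6 discs are required, but only 5 are allowed.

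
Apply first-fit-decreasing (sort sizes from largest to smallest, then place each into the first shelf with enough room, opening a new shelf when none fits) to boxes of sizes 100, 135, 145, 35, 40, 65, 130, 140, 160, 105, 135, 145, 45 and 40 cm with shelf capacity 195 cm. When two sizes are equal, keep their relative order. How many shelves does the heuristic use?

Sorted descending: 160, 145, 145, 140, 135, 135, 130, 105, 100, 65, 45, 40, 40, 35.
  160 → shelf 1 (new)  [load 160/195]
  145 → shelf 2 (new)  [load 145/195]
  145 → shelf 3 (new)  [load 145/195]
  140 → shelf 4 (new)  [load 140/195]
  135 → shelf 5 (new)  [load 135/195]
  135 → shelf 6 (new)  [load 135/195]
  130 → shelf 7 (new)  [load 130/195]
  105 → shelf 8 (new)  [load 105/195]
  100 → shelf 9 (new)  [load 100/195]
  65 → shelf 7  [load 195/195]
  45 → shelf 2  [load 190/195]
  40 → shelf 3  [load 185/195]
  40 → shelf 4  [load 180/195]
  35 → shelf 1  [load 195/195]
9 shelves opened.

9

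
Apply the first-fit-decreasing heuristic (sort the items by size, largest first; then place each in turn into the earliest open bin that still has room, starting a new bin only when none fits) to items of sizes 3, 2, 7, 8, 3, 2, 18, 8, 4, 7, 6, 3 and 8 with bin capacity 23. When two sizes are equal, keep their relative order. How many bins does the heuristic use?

Sorted descending: 18, 8, 8, 8, 7, 7, 6, 4, 3, 3, 3, 2, 2.
  18 → bin 1 (new)  [load 18/23]
  8 → bin 2 (new)  [load 8/23]
  8 → bin 2  [load 16/23]
  8 → bin 3 (new)  [load 8/23]
  7 → bin 2  [load 23/23]
  7 → bin 3  [load 15/23]
  6 → bin 3  [load 21/23]
  4 → bin 1  [load 22/23]
  3 → bin 4 (new)  [load 3/23]
  3 → bin 4  [load 6/23]
  3 → bin 4  [load 9/23]
  2 → bin 3  [load 23/23]
  2 → bin 4  [load 11/23]
4 bins opened.

4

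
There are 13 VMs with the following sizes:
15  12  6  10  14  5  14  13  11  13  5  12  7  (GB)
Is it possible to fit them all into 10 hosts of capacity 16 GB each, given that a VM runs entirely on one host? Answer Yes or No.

A valid assignment using 10 hosts:
  host 1: 15 = 15
  host 2: 14 = 14
  host 3: 14 = 14
  host 4: 13 = 13
  host 5: 13 = 13
  host 6: 12 = 12
  host 7: 12 = 12
  host 8: 11 + 5 = 16
  host 9: 10 + 6 = 16
  host 10: 7 + 5 = 12
Every load is within 16 GB, so 10 hosts suffice.

Yes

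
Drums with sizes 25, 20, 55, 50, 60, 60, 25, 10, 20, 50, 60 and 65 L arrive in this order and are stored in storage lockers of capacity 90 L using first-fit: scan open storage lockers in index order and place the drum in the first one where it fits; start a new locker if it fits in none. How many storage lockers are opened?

8

  25 → locker 1 (new)  [load 25/90]
  20 → locker 1  [load 45/90]
  55 → locker 2 (new)  [load 55/90]
  50 → locker 3 (new)  [load 50/90]
  60 → locker 4 (new)  [load 60/90]
  60 → locker 5 (new)  [load 60/90]
  25 → locker 1  [load 70/90]
  10 → locker 1  [load 80/90]
  20 → locker 2  [load 75/90]
  50 → locker 6 (new)  [load 50/90]
  60 → locker 7 (new)  [load 60/90]
  65 → locker 8 (new)  [load 65/90]
8 storage lockers opened.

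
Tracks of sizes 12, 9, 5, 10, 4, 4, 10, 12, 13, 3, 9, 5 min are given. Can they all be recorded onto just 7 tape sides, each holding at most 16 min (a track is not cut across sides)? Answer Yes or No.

Yes

A valid assignment using 7 tape sides:
  side 1: 13 + 3 = 16
  side 2: 12 + 4 = 16
  side 3: 12 + 4 = 16
  side 4: 10 + 5 = 15
  side 5: 10 + 5 = 15
  side 6: 9 = 9
  side 7: 9 = 9
Every load is within 16 min, so 7 tape sides suffice.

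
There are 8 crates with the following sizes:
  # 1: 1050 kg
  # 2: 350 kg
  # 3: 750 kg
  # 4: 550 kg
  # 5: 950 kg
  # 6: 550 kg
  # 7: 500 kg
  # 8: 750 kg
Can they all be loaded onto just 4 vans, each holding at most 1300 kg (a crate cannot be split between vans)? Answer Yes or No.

No

Total = 5450 kg; ⌈5450/1300⌉ = 5.
At least 5 vans are required, but only 4 are allowed.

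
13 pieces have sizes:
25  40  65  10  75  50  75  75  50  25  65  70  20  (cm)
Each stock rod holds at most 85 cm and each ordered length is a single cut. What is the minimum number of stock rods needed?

9

Total = 75 + 75 + 75 + 70 + 65 + 65 + 50 + 50 + 40 + 25 + 25 + 20 + 10 = 645 cm.
Lower bound: ⌈645/85⌉ = 8 stock rods.
A packing using 9 stock rods:
  stock rod 1: 75 + 10 = 85
  stock rod 2: 75 = 75
  stock rod 3: 75 = 75
  stock rod 4: 70 = 70
  stock rod 5: 65 + 20 = 85
  stock rod 6: 65 = 65
  stock rod 7: 50 + 25 = 75
  stock rod 8: 50 + 25 = 75
  stock rod 9: 40 = 40
No arrangement into 8 stock rods stays within capacity, so 9 is optimal.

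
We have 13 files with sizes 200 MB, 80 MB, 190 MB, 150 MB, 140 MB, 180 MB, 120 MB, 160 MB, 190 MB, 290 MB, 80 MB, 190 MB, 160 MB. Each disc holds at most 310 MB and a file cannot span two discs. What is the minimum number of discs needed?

8

Total = 290 + 200 + 190 + 190 + 190 + 180 + 160 + 160 + 150 + 140 + 120 + 80 + 80 = 2130 MB.
Lower bound: ⌈2130/310⌉ = 7 discs.
Also, 8 files each exceed 155 MB, and no two of those can share a disc, so at least 8 discs are needed.
A packing using 8 discs:
  disc 1: 290 = 290
  disc 2: 200 + 80 = 280
  disc 3: 190 + 120 = 310
  disc 4: 190 + 80 = 270
  disc 5: 190 = 190
  disc 6: 180 = 180
  disc 7: 160 + 150 = 310
  disc 8: 160 + 140 = 300
This matches the lower bound, so 8 is optimal.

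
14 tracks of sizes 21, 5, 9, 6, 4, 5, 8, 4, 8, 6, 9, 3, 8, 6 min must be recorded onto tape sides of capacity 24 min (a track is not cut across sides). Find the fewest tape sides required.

Total = 21 + 9 + 9 + 8 + 8 + 8 + 6 + 6 + 6 + 5 + 5 + 4 + 4 + 3 = 102 min.
Lower bound: ⌈102/24⌉ = 5 tape sides.
A packing using 5 tape sides:
  side 1: 21 + 3 = 24
  side 2: 9 + 9 + 6 = 24
  side 3: 8 + 8 + 8 = 24
  side 4: 6 + 6 + 5 + 5 = 22
  side 5: 4 + 4 = 8
This matches the lower bound, so 5 is optimal.

5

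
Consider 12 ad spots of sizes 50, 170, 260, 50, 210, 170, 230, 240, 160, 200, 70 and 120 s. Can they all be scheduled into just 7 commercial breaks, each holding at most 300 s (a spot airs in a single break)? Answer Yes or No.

No

Total = 1930 s; ⌈1930/300⌉ = 7.
8 ad spots each exceed half the capacity and cannot share a break, forcing at least 8 commercial breaks.
At least 8 commercial breaks are required, but only 7 are allowed.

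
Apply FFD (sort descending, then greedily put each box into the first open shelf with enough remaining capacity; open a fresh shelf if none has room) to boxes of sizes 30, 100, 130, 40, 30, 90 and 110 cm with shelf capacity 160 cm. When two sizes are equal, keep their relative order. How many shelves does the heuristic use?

4

Sorted descending: 130, 110, 100, 90, 40, 30, 30.
  130 → shelf 1 (new)  [load 130/160]
  110 → shelf 2 (new)  [load 110/160]
  100 → shelf 3 (new)  [load 100/160]
  90 → shelf 4 (new)  [load 90/160]
  40 → shelf 2  [load 150/160]
  30 → shelf 1  [load 160/160]
  30 → shelf 3  [load 130/160]
4 shelves opened.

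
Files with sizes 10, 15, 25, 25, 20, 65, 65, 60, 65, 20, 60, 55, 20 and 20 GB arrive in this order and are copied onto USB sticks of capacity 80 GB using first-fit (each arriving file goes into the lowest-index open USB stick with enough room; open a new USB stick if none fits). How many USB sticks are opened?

8

  10 → USB stick 1 (new)  [load 10/80]
  15 → USB stick 1  [load 25/80]
  25 → USB stick 1  [load 50/80]
  25 → USB stick 1  [load 75/80]
  20 → USB stick 2 (new)  [load 20/80]
  65 → USB stick 3 (new)  [load 65/80]
  65 → USB stick 4 (new)  [load 65/80]
  60 → USB stick 2  [load 80/80]
  65 → USB stick 5 (new)  [load 65/80]
  20 → USB stick 6 (new)  [load 20/80]
  60 → USB stick 6  [load 80/80]
  55 → USB stick 7 (new)  [load 55/80]
  20 → USB stick 7  [load 75/80]
  20 → USB stick 8 (new)  [load 20/80]
8 USB sticks opened.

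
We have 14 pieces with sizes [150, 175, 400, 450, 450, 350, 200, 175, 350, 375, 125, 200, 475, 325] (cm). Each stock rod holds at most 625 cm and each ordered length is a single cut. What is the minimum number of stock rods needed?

8

Total = 475 + 450 + 450 + 400 + 375 + 350 + 350 + 325 + 200 + 200 + 175 + 175 + 150 + 125 = 4200 cm.
Lower bound: ⌈4200/625⌉ = 7 stock rods.
Also, 8 pieces each exceed 625/2 cm, and no two of those can share a stock rod, so at least 8 stock rods are needed.
A packing using 8 stock rods:
  stock rod 1: 475 + 150 = 625
  stock rod 2: 450 + 175 = 625
  stock rod 3: 450 + 175 = 625
  stock rod 4: 400 + 200 = 600
  stock rod 5: 375 + 200 = 575
  stock rod 6: 350 + 125 = 475
  stock rod 7: 350 = 350
  stock rod 8: 325 = 325
This matches the lower bound, so 8 is optimal.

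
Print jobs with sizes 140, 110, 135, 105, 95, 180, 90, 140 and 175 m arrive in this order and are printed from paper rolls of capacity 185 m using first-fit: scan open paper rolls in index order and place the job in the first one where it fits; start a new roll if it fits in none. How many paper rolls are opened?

  140 → roll 1 (new)  [load 140/185]
  110 → roll 2 (new)  [load 110/185]
  135 → roll 3 (new)  [load 135/185]
  105 → roll 4 (new)  [load 105/185]
  95 → roll 5 (new)  [load 95/185]
  180 → roll 6 (new)  [load 180/185]
  90 → roll 5  [load 185/185]
  140 → roll 7 (new)  [load 140/185]
  175 → roll 8 (new)  [load 175/185]
8 paper rolls opened.

8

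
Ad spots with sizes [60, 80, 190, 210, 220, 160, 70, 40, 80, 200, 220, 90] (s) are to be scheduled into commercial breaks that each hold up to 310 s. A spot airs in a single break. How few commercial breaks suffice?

Total = 220 + 220 + 210 + 200 + 190 + 160 + 90 + 80 + 80 + 70 + 60 + 40 = 1620 s.
Lower bound: ⌈1620/310⌉ = 6 commercial breaks.
A packing using 6 commercial breaks:
  break 1: 220 + 90 = 310
  break 2: 220 + 80 = 300
  break 3: 210 + 80 = 290
  break 4: 200 + 70 + 40 = 310
  break 5: 190 + 60 = 250
  break 6: 160 = 160
This matches the lower bound, so 6 is optimal.

6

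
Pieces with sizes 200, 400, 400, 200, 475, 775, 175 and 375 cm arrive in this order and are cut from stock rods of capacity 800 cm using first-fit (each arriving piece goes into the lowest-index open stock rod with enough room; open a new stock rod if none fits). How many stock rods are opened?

5

  200 → stock rod 1 (new)  [load 200/800]
  400 → stock rod 1  [load 600/800]
  400 → stock rod 2 (new)  [load 400/800]
  200 → stock rod 1  [load 800/800]
  475 → stock rod 3 (new)  [load 475/800]
  775 → stock rod 4 (new)  [load 775/800]
  175 → stock rod 2  [load 575/800]
  375 → stock rod 5 (new)  [load 375/800]
5 stock rods opened.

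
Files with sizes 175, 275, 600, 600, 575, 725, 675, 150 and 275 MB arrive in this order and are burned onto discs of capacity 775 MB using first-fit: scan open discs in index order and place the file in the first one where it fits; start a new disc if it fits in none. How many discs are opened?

7

  175 → disc 1 (new)  [load 175/775]
  275 → disc 1  [load 450/775]
  600 → disc 2 (new)  [load 600/775]
  600 → disc 3 (new)  [load 600/775]
  575 → disc 4 (new)  [load 575/775]
  725 → disc 5 (new)  [load 725/775]
  675 → disc 6 (new)  [load 675/775]
  150 → disc 1  [load 600/775]
  275 → disc 7 (new)  [load 275/775]
7 discs opened.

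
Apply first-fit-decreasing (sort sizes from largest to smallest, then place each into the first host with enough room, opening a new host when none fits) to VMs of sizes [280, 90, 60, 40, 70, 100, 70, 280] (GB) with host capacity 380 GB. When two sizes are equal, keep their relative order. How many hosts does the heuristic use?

Sorted descending: 280, 280, 100, 90, 70, 70, 60, 40.
  280 → host 1 (new)  [load 280/380]
  280 → host 2 (new)  [load 280/380]
  100 → host 1  [load 380/380]
  90 → host 2  [load 370/380]
  70 → host 3 (new)  [load 70/380]
  70 → host 3  [load 140/380]
  60 → host 3  [load 200/380]
  40 → host 3  [load 240/380]
3 hosts opened.

3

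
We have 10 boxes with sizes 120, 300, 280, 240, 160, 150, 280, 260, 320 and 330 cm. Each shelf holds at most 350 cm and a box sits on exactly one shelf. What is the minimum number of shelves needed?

9

Total = 330 + 320 + 300 + 280 + 280 + 260 + 240 + 160 + 150 + 120 = 2440 cm.
Lower bound: ⌈2440/350⌉ = 7 shelves.
A packing using 9 shelves:
  shelf 1: 330 = 330
  shelf 2: 320 = 320
  shelf 3: 300 = 300
  shelf 4: 280 = 280
  shelf 5: 280 = 280
  shelf 6: 260 = 260
  shelf 7: 240 = 240
  shelf 8: 160 + 150 = 310
  shelf 9: 120 = 120
No arrangement into 8 shelves stays within capacity, so 9 is optimal.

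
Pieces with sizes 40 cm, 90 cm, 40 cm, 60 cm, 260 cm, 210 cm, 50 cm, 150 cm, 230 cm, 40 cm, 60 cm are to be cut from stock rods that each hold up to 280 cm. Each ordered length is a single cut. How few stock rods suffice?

5

Total = 260 + 230 + 210 + 150 + 90 + 60 + 60 + 50 + 40 + 40 + 40 = 1230 cm.
Lower bound: ⌈1230/280⌉ = 5 stock rods.
A packing using 5 stock rods:
  stock rod 1: 260 = 260
  stock rod 2: 230 + 50 = 280
  stock rod 3: 210 + 60 = 270
  stock rod 4: 150 + 90 + 40 = 280
  stock rod 5: 60 + 40 + 40 = 140
This matches the lower bound, so 5 is optimal.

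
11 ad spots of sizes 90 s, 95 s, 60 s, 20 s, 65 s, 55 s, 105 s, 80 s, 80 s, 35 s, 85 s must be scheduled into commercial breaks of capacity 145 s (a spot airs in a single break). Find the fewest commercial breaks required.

6

Total = 105 + 95 + 90 + 85 + 80 + 80 + 65 + 60 + 55 + 35 + 20 = 770 s.
Lower bound: ⌈770/145⌉ = 6 commercial breaks.
A packing using 6 commercial breaks:
  break 1: 105 + 35 = 140
  break 2: 95 + 20 = 115
  break 3: 90 + 55 = 145
  break 4: 85 + 60 = 145
  break 5: 80 + 65 = 145
  break 6: 80 = 80
This matches the lower bound, so 6 is optimal.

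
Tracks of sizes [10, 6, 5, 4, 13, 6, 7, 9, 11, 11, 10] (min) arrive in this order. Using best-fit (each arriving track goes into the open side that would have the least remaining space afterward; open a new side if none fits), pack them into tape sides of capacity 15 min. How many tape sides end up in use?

  10 → side 1 (new)  [load 10/15]
  6 → side 2 (new)  [load 6/15]
  5 → side 1  [load 15/15]
  4 → side 2  [load 10/15]
  13 → side 3 (new)  [load 13/15]
  6 → side 4 (new)  [load 6/15]
  7 → side 4  [load 13/15]
  9 → side 5 (new)  [load 9/15]
  11 → side 6 (new)  [load 11/15]
  11 → side 7 (new)  [load 11/15]
  10 → side 8 (new)  [load 10/15]
8 tape sides opened.

8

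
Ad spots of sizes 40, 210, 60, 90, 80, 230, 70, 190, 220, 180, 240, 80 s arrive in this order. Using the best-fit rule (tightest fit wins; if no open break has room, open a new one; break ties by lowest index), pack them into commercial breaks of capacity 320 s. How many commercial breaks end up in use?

7

  40 → break 1 (new)  [load 40/320]
  210 → break 1  [load 250/320]
  60 → break 1  [load 310/320]
  90 → break 2 (new)  [load 90/320]
  80 → break 2  [load 170/320]
  230 → break 3 (new)  [load 230/320]
  70 → break 3  [load 300/320]
  190 → break 4 (new)  [load 190/320]
  220 → break 5 (new)  [load 220/320]
  180 → break 6 (new)  [load 180/320]
  240 → break 7 (new)  [load 240/320]
  80 → break 7  [load 320/320]
7 commercial breaks opened.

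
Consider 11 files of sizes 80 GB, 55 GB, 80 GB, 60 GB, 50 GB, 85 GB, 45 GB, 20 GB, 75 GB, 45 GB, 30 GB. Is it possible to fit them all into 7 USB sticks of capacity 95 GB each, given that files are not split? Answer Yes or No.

Total = 625 GB; ⌈625/95⌉ = 7.
The bound of 7 does not rule out 7, but exhaustive search shows no assignment into 7 USB sticks of capacity 95 GB exists — the minimum is 8.

No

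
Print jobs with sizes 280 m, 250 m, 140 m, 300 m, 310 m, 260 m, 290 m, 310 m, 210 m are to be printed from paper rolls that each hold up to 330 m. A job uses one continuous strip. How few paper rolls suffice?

9

Total = 310 + 310 + 300 + 290 + 280 + 260 + 250 + 210 + 140 = 2350 m.
Lower bound: ⌈2350/330⌉ = 8 paper rolls.
A packing using 9 paper rolls:
  roll 1: 310 = 310
  roll 2: 310 = 310
  roll 3: 300 = 300
  roll 4: 290 = 290
  roll 5: 280 = 280
  roll 6: 260 = 260
  roll 7: 250 = 250
  roll 8: 210 = 210
  roll 9: 140 = 140
No arrangement into 8 paper rolls stays within capacity, so 9 is optimal.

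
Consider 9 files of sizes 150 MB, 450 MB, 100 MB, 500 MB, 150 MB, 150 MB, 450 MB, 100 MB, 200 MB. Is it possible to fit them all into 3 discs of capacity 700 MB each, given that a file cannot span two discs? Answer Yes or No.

No

Total = 2250 MB; ⌈2250/700⌉ = 4.
At least 4 discs are required, but only 3 are allowed.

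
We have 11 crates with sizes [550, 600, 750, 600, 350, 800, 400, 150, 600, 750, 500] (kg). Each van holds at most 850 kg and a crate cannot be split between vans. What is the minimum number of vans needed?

Total = 800 + 750 + 750 + 600 + 600 + 600 + 550 + 500 + 400 + 350 + 150 = 6050 kg.
Lower bound: ⌈6050/850⌉ = 8 vans.
A packing using 9 vans:
  van 1: 800 = 800
  van 2: 750 = 750
  van 3: 750 = 750
  van 4: 600 + 150 = 750
  van 5: 600 = 600
  van 6: 600 = 600
  van 7: 550 = 550
  van 8: 500 + 350 = 850
  van 9: 400 = 400
No arrangement into 8 vans stays within capacity, so 9 is optimal.

9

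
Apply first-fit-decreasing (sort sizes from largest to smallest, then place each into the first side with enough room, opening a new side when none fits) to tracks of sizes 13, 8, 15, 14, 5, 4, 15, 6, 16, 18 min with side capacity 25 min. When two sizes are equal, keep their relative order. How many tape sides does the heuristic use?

Sorted descending: 18, 16, 15, 15, 14, 13, 8, 6, 5, 4.
  18 → side 1 (new)  [load 18/25]
  16 → side 2 (new)  [load 16/25]
  15 → side 3 (new)  [load 15/25]
  15 → side 4 (new)  [load 15/25]
  14 → side 5 (new)  [load 14/25]
  13 → side 6 (new)  [load 13/25]
  8 → side 2  [load 24/25]
  6 → side 1  [load 24/25]
  5 → side 3  [load 20/25]
  4 → side 3  [load 24/25]
6 tape sides opened.

6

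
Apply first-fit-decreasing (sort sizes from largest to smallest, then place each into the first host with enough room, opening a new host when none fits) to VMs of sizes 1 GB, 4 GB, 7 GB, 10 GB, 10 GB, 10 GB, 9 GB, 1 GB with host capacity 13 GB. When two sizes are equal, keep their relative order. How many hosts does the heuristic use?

Sorted descending: 10, 10, 10, 9, 7, 4, 1, 1.
  10 → host 1 (new)  [load 10/13]
  10 → host 2 (new)  [load 10/13]
  10 → host 3 (new)  [load 10/13]
  9 → host 4 (new)  [load 9/13]
  7 → host 5 (new)  [load 7/13]
  4 → host 4  [load 13/13]
  1 → host 1  [load 11/13]
  1 → host 1  [load 12/13]
5 hosts opened.

5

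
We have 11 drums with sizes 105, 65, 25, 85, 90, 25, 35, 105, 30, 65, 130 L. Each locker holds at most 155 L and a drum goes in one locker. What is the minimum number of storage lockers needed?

Total = 130 + 105 + 105 + 90 + 85 + 65 + 65 + 35 + 30 + 25 + 25 = 760 L.
Lower bound: ⌈760/155⌉ = 5 storage lockers.
A packing using 6 storage lockers:
  locker 1: 130 + 25 = 155
  locker 2: 105 + 35 = 140
  locker 3: 105 + 30 = 135
  locker 4: 90 + 65 = 155
  locker 5: 85 + 65 = 150
  locker 6: 25 = 25
No arrangement into 5 storage lockers stays within capacity, so 6 is optimal.

6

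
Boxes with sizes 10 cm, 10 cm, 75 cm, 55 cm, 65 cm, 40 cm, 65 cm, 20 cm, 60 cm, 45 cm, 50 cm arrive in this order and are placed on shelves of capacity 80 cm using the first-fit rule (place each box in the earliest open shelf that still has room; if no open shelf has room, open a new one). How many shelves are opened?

8

  10 → shelf 1 (new)  [load 10/80]
  10 → shelf 1  [load 20/80]
  75 → shelf 2 (new)  [load 75/80]
  55 → shelf 1  [load 75/80]
  65 → shelf 3 (new)  [load 65/80]
  40 → shelf 4 (new)  [load 40/80]
  65 → shelf 5 (new)  [load 65/80]
  20 → shelf 4  [load 60/80]
  60 → shelf 6 (new)  [load 60/80]
  45 → shelf 7 (new)  [load 45/80]
  50 → shelf 8 (new)  [load 50/80]
8 shelves opened.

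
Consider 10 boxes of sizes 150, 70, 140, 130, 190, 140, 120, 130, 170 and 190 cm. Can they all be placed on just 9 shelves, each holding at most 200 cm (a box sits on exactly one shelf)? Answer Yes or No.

A valid assignment using 9 shelves:
  shelf 1: 190 = 190
  shelf 2: 190 = 190
  shelf 3: 170 = 170
  shelf 4: 150 = 150
  shelf 5: 140 = 140
  shelf 6: 140 = 140
  shelf 7: 130 + 70 = 200
  shelf 8: 130 = 130
  shelf 9: 120 = 120
Every load is within 200 cm, so 9 shelves suffice.

Yes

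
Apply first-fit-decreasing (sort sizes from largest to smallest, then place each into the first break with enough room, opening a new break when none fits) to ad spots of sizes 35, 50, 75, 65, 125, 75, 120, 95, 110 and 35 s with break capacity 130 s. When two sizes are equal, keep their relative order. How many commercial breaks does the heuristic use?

Sorted descending: 125, 120, 110, 95, 75, 75, 65, 50, 35, 35.
  125 → break 1 (new)  [load 125/130]
  120 → break 2 (new)  [load 120/130]
  110 → break 3 (new)  [load 110/130]
  95 → break 4 (new)  [load 95/130]
  75 → break 5 (new)  [load 75/130]
  75 → break 6 (new)  [load 75/130]
  65 → break 7 (new)  [load 65/130]
  50 → break 5  [load 125/130]
  35 → break 4  [load 130/130]
  35 → break 6  [load 110/130]
7 commercial breaks opened.

7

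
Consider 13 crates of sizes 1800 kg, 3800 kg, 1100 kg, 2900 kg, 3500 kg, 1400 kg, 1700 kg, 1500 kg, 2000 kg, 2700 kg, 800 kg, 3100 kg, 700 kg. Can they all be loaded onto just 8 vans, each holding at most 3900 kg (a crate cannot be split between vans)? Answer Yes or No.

Yes

A valid assignment using 8 vans:
  van 1: 3800 = 3800
  van 2: 3500 = 3500
  van 3: 3100 + 800 = 3900
  van 4: 2900 + 700 = 3600
  van 5: 2700 + 1100 = 3800
  van 6: 2000 + 1800 = 3800
  van 7: 1700 + 1500 = 3200
  van 8: 1400 = 1400
Every load is within 3900 kg, so 8 vans suffice.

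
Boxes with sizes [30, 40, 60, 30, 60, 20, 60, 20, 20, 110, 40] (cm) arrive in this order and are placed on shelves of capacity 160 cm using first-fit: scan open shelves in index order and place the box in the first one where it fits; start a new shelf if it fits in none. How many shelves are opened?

  30 → shelf 1 (new)  [load 30/160]
  40 → shelf 1  [load 70/160]
  60 → shelf 1  [load 130/160]
  30 → shelf 1  [load 160/160]
  60 → shelf 2 (new)  [load 60/160]
  20 → shelf 2  [load 80/160]
  60 → shelf 2  [load 140/160]
  20 → shelf 2  [load 160/160]
  20 → shelf 3 (new)  [load 20/160]
  110 → shelf 3  [load 130/160]
  40 → shelf 4 (new)  [load 40/160]
4 shelves opened.

4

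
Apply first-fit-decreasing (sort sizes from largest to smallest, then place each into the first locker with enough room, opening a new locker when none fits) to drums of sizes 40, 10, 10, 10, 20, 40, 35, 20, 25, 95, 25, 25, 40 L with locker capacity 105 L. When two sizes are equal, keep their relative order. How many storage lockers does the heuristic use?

4

Sorted descending: 95, 40, 40, 40, 35, 25, 25, 25, 20, 20, 10, 10, 10.
  95 → locker 1 (new)  [load 95/105]
  40 → locker 2 (new)  [load 40/105]
  40 → locker 2  [load 80/105]
  40 → locker 3 (new)  [load 40/105]
  35 → locker 3  [load 75/105]
  25 → locker 2  [load 105/105]
  25 → locker 3  [load 100/105]
  25 → locker 4 (new)  [load 25/105]
  20 → locker 4  [load 45/105]
  20 → locker 4  [load 65/105]
  10 → locker 1  [load 105/105]
  10 → locker 4  [load 75/105]
  10 → locker 4  [load 85/105]
4 storage lockers opened.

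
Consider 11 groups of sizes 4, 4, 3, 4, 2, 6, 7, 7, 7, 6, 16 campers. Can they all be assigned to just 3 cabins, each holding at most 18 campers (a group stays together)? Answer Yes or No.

Total = 66 campers; ⌈66/18⌉ = 4.
At least 4 cabins are required, but only 3 are allowed.

No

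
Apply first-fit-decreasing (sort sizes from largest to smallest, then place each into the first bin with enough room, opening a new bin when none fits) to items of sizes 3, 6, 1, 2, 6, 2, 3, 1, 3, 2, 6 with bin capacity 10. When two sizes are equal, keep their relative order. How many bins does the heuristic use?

Sorted descending: 6, 6, 6, 3, 3, 3, 2, 2, 2, 1, 1.
  6 → bin 1 (new)  [load 6/10]
  6 → bin 2 (new)  [load 6/10]
  6 → bin 3 (new)  [load 6/10]
  3 → bin 1  [load 9/10]
  3 → bin 2  [load 9/10]
  3 → bin 3  [load 9/10]
  2 → bin 4 (new)  [load 2/10]
  2 → bin 4  [load 4/10]
  2 → bin 4  [load 6/10]
  1 → bin 1  [load 10/10]
  1 → bin 2  [load 10/10]
4 bins opened.

4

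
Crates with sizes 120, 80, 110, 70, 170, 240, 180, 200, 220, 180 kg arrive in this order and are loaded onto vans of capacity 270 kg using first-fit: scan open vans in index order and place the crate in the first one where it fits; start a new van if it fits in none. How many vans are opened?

8

  120 → van 1 (new)  [load 120/270]
  80 → van 1  [load 200/270]
  110 → van 2 (new)  [load 110/270]
  70 → van 1  [load 270/270]
  170 → van 3 (new)  [load 170/270]
  240 → van 4 (new)  [load 240/270]
  180 → van 5 (new)  [load 180/270]
  200 → van 6 (new)  [load 200/270]
  220 → van 7 (new)  [load 220/270]
  180 → van 8 (new)  [load 180/270]
8 vans opened.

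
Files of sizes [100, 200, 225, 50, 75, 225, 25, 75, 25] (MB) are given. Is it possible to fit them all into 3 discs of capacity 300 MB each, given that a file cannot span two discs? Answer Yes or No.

Total = 1000 MB; ⌈1000/300⌉ = 4.
At least 4 discs are required, but only 3 are allowed.

No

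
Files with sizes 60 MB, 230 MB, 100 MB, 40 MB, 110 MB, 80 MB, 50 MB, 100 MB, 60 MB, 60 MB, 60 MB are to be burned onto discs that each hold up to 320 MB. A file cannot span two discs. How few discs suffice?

3

Total = 230 + 110 + 100 + 100 + 80 + 60 + 60 + 60 + 60 + 50 + 40 = 950 MB.
Lower bound: ⌈950/320⌉ = 3 discs.
A packing using 3 discs:
  disc 1: 230 + 50 + 40 = 320
  disc 2: 110 + 100 + 100 = 310
  disc 3: 80 + 60 + 60 + 60 + 60 = 320
This matches the lower bound, so 3 is optimal.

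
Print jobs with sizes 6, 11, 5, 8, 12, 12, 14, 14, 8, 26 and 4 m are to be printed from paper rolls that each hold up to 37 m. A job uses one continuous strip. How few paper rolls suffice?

Total = 26 + 14 + 14 + 12 + 12 + 11 + 8 + 8 + 6 + 5 + 4 = 120 m.
Lower bound: ⌈120/37⌉ = 4 paper rolls.
A packing using 4 paper rolls:
  roll 1: 26 + 11 = 37
  roll 2: 14 + 14 + 8 = 36
  roll 3: 12 + 12 + 8 + 5 = 37
  roll 4: 6 + 4 = 10
This matches the lower bound, so 4 is optimal.

4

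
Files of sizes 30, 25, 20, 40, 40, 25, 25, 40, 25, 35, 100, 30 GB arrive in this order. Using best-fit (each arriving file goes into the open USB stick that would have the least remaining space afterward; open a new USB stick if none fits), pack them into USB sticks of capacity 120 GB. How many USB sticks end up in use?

  30 → USB stick 1 (new)  [load 30/120]
  25 → USB stick 1  [load 55/120]
  20 → USB stick 1  [load 75/120]
  40 → USB stick 1  [load 115/120]
  40 → USB stick 2 (new)  [load 40/120]
  25 → USB stick 2  [load 65/120]
  25 → USB stick 2  [load 90/120]
  40 → USB stick 3 (new)  [load 40/120]
  25 → USB stick 2  [load 115/120]
  35 → USB stick 3  [load 75/120]
  100 → USB stick 4 (new)  [load 100/120]
  30 → USB stick 3  [load 105/120]
4 USB sticks opened.

4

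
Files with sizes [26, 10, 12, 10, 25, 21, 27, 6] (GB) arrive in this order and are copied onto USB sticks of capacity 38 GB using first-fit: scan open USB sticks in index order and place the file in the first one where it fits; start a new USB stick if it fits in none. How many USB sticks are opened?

  26 → USB stick 1 (new)  [load 26/38]
  10 → USB stick 1  [load 36/38]
  12 → USB stick 2 (new)  [load 12/38]
  10 → USB stick 2  [load 22/38]
  25 → USB stick 3 (new)  [load 25/38]
  21 → USB stick 4 (new)  [load 21/38]
  27 → USB stick 5 (new)  [load 27/38]
  6 → USB stick 2  [load 28/38]
5 USB sticks opened.

5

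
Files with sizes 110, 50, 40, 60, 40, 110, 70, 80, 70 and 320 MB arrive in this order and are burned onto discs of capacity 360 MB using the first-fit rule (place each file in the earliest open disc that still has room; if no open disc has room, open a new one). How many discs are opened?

  110 → disc 1 (new)  [load 110/360]
  50 → disc 1  [load 160/360]
  40 → disc 1  [load 200/360]
  60 → disc 1  [load 260/360]
  40 → disc 1  [load 300/360]
  110 → disc 2 (new)  [load 110/360]
  70 → disc 2  [load 180/360]
  80 → disc 2  [load 260/360]
  70 → disc 2  [load 330/360]
  320 → disc 3 (new)  [load 320/360]
3 discs opened.

3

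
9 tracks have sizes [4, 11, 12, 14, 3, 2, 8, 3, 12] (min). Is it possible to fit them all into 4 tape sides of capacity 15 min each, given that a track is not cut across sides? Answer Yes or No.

Total = 69 min; ⌈69/15⌉ = 5.
At least 5 tape sides are required, but only 4 are allowed.

No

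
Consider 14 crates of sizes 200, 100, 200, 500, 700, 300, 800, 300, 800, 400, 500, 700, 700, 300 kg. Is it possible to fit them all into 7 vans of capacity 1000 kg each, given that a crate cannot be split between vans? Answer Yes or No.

A valid assignment using 7 vans:
  van 1: 800 + 200 = 1000
  van 2: 800 + 200 = 1000
  van 3: 700 + 300 = 1000
  van 4: 700 + 300 = 1000
  van 5: 700 + 300 = 1000
  van 6: 500 + 500 = 1000
  van 7: 400 + 100 = 500
Every load is within 1000 kg, so 7 vans suffice.

Yes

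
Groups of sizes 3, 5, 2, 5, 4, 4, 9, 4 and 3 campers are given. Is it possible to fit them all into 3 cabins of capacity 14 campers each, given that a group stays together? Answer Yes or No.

Yes

A valid assignment using 3 cabins:
  cabin 1: 9 + 5 = 14
  cabin 2: 5 + 4 + 4 = 13
  cabin 3: 4 + 3 + 3 + 2 = 12
Every load is within 14 campers, so 3 cabins suffice.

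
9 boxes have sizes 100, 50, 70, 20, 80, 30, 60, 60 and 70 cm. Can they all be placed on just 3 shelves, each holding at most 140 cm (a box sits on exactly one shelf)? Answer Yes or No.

No

Total = 540 cm; ⌈540/140⌉ = 4.
At least 4 shelves are required, but only 3 are allowed.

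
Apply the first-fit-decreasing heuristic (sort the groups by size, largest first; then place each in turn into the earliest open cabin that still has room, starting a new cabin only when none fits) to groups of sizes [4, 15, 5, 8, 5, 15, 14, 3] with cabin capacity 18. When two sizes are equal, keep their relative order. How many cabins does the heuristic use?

4

Sorted descending: 15, 15, 14, 8, 5, 5, 4, 3.
  15 → cabin 1 (new)  [load 15/18]
  15 → cabin 2 (new)  [load 15/18]
  14 → cabin 3 (new)  [load 14/18]
  8 → cabin 4 (new)  [load 8/18]
  5 → cabin 4  [load 13/18]
  5 → cabin 4  [load 18/18]
  4 → cabin 3  [load 18/18]
  3 → cabin 1  [load 18/18]
4 cabins opened.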